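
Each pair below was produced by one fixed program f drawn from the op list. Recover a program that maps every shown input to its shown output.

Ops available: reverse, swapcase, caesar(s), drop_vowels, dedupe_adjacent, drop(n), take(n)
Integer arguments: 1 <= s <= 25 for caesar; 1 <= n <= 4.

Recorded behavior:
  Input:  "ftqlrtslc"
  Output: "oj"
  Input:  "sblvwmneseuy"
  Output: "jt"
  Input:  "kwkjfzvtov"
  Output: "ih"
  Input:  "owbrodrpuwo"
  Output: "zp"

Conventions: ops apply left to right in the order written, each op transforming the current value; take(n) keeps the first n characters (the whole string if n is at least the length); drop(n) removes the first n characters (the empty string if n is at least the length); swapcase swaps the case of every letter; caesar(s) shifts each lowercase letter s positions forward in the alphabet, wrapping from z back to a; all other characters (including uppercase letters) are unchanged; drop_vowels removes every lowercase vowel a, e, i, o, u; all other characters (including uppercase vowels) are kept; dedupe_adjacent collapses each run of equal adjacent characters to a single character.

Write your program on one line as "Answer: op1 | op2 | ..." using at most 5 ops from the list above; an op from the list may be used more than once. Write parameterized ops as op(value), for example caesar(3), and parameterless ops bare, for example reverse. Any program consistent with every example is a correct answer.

take(4) | caesar(24) | drop(1) | drop(1)

Check, running the answer program on each example:
  "ftqlrtslc" -> "ftql" -> "droj" -> "roj" -> "oj"
  "sblvwmneseuy" -> "sblv" -> "qzjt" -> "zjt" -> "jt"
  "kwkjfzvtov" -> "kwkj" -> "iuih" -> "uih" -> "ih"
  "owbrodrpuwo" -> "owbr" -> "muzp" -> "uzp" -> "zp"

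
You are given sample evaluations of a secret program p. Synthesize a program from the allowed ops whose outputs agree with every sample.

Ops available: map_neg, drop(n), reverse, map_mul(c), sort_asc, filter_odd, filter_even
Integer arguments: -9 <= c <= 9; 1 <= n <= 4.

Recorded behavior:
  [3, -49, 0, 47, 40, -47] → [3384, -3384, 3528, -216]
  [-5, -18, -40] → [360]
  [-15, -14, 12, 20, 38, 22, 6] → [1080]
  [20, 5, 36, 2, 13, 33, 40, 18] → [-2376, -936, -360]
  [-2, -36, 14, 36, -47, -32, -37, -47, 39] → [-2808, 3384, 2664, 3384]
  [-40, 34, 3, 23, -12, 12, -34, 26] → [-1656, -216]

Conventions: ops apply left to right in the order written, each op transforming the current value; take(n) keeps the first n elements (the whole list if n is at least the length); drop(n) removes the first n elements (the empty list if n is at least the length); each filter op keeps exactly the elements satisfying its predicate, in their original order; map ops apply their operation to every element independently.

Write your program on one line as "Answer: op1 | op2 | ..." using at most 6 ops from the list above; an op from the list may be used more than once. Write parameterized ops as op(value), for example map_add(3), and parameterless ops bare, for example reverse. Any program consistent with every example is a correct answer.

reverse | map_neg | filter_odd | map_mul(8) | map_mul(9)

Check, running the answer program on each example:
  [3, -49, 0, 47, 40, -47] -> [-47, 40, 47, 0, -49, 3] -> [47, -40, -47, 0, 49, -3] -> [47, -47, 49, -3] -> [376, -376, 392, -24] -> [3384, -3384, 3528, -216]
  [-5, -18, -40] -> [-40, -18, -5] -> [40, 18, 5] -> [5] -> [40] -> [360]
  [-15, -14, 12, 20, 38, 22, 6] -> [6, 22, 38, 20, 12, -14, -15] -> [-6, -22, -38, -20, -12, 14, 15] -> [15] -> [120] -> [1080]
  [20, 5, 36, 2, 13, 33, 40, 18] -> [18, 40, 33, 13, 2, 36, 5, 20] -> [-18, -40, -33, -13, -2, -36, -5, -20] -> [-33, -13, -5] -> [-264, -104, -40] -> [-2376, -936, -360]
  [-2, -36, 14, 36, -47, -32, -37, -47, 39] -> [39, -47, -37, -32, -47, 36, 14, -36, -2] -> [-39, 47, 37, 32, 47, -36, -14, 36, 2] -> [-39, 47, 37, 47] -> [-312, 376, 296, 376] -> [-2808, 3384, 2664, 3384]
  [-40, 34, 3, 23, -12, 12, -34, 26] -> [26, -34, 12, -12, 23, 3, 34, -40] -> [-26, 34, -12, 12, -23, -3, -34, 40] -> [-23, -3] -> [-184, -24] -> [-1656, -216]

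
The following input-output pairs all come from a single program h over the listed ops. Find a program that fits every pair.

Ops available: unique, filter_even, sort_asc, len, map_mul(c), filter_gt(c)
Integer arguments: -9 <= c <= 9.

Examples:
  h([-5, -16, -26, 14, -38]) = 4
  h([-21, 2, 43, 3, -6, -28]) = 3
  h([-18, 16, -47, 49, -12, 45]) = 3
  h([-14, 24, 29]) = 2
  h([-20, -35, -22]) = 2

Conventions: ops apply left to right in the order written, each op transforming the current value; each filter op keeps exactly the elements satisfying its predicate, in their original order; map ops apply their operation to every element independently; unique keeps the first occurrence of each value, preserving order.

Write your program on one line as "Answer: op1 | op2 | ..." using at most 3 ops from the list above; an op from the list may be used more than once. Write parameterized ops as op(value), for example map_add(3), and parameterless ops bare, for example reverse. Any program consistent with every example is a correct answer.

map_mul(-9) | filter_even | len

Check, running the answer program on each example:
  [-5, -16, -26, 14, -38] -> [45, 144, 234, -126, 342] -> [144, 234, -126, 342] -> 4
  [-21, 2, 43, 3, -6, -28] -> [189, -18, -387, -27, 54, 252] -> [-18, 54, 252] -> 3
  [-18, 16, -47, 49, -12, 45] -> [162, -144, 423, -441, 108, -405] -> [162, -144, 108] -> 3
  [-14, 24, 29] -> [126, -216, -261] -> [126, -216] -> 2
  [-20, -35, -22] -> [180, 315, 198] -> [180, 198] -> 2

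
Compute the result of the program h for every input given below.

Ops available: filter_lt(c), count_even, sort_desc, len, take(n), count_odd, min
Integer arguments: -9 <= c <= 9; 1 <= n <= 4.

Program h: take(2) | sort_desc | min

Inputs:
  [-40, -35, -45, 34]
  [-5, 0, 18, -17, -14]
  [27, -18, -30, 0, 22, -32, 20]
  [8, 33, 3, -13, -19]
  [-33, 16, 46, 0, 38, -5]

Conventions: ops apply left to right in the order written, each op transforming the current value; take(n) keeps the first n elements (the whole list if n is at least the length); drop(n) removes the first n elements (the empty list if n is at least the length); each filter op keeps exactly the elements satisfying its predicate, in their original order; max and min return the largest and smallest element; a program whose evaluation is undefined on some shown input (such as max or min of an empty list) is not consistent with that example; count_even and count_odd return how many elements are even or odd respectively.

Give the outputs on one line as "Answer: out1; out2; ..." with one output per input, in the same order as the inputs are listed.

-40; -5; -18; 8; -33

Execution, op by op:
  [-40, -35, -45, 34] -> [-40, -35] -> [-35, -40] -> -40
  [-5, 0, 18, -17, -14] -> [-5, 0] -> [0, -5] -> -5
  [27, -18, -30, 0, 22, -32, 20] -> [27, -18] -> [27, -18] -> -18
  [8, 33, 3, -13, -19] -> [8, 33] -> [33, 8] -> 8
  [-33, 16, 46, 0, 38, -5] -> [-33, 16] -> [16, -33] -> -33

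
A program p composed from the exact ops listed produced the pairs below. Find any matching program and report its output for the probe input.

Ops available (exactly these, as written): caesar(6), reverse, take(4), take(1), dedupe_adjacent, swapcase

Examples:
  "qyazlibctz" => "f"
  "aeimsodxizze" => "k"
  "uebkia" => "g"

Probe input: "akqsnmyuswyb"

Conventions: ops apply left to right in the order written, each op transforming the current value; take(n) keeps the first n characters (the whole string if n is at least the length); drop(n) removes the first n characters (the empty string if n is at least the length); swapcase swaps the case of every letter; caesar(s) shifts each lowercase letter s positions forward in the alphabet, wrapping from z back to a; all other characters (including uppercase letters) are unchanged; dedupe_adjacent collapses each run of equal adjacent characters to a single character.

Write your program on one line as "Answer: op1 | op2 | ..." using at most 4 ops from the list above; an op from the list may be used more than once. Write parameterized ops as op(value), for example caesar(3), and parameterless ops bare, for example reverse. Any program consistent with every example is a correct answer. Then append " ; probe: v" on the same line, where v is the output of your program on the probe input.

reverse | caesar(6) | take(1) ; probe: "h"

Check, running the answer program on each example:
  "qyazlibctz" -> "ztcbilzayq" -> "fzihorfgew" -> "f"
  "aeimsodxizze" -> "ezzixdosmiea" -> "kffodjuysokg" -> "k"
  "uebkia" -> "aikbeu" -> "goqhka" -> "g"
  probe: "akqsnmyuswyb" -> "bywsuymnsqka" -> "hecyaestywqg" -> "h"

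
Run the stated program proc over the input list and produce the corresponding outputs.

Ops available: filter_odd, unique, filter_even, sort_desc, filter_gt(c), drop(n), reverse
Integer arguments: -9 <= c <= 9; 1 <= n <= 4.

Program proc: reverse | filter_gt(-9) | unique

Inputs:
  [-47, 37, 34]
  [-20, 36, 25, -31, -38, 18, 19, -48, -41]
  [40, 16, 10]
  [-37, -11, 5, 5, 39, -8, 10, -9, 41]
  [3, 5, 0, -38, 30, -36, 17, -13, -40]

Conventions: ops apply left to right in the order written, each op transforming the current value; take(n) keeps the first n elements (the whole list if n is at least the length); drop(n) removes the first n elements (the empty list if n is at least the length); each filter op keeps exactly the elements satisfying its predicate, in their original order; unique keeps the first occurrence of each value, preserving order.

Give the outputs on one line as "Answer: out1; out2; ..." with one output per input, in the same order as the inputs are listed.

Execution, op by op:
  [-47, 37, 34] -> [34, 37, -47] -> [34, 37] -> [34, 37]
  [-20, 36, 25, -31, -38, 18, 19, -48, -41] -> [-41, -48, 19, 18, -38, -31, 25, 36, -20] -> [19, 18, 25, 36] -> [19, 18, 25, 36]
  [40, 16, 10] -> [10, 16, 40] -> [10, 16, 40] -> [10, 16, 40]
  [-37, -11, 5, 5, 39, -8, 10, -9, 41] -> [41, -9, 10, -8, 39, 5, 5, -11, -37] -> [41, 10, -8, 39, 5, 5] -> [41, 10, -8, 39, 5]
  [3, 5, 0, -38, 30, -36, 17, -13, -40] -> [-40, -13, 17, -36, 30, -38, 0, 5, 3] -> [17, 30, 0, 5, 3] -> [17, 30, 0, 5, 3]

[34, 37]; [19, 18, 25, 36]; [10, 16, 40]; [41, 10, -8, 39, 5]; [17, 30, 0, 5, 3]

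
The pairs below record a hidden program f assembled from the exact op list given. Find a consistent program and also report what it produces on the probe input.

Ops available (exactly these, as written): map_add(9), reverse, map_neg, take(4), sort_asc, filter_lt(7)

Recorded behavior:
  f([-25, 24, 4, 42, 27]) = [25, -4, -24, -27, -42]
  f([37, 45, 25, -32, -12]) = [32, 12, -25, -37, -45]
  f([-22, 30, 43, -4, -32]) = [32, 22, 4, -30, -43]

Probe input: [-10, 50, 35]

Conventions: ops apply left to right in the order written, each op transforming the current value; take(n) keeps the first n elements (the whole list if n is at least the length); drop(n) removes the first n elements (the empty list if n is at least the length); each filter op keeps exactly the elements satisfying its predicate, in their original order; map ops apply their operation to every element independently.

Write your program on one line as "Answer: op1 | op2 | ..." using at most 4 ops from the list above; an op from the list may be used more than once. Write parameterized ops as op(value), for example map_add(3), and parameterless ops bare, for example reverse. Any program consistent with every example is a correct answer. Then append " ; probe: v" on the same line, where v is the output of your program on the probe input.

map_neg | sort_asc | reverse ; probe: [10, -35, -50]

Check, running the answer program on each example:
  [-25, 24, 4, 42, 27] -> [25, -24, -4, -42, -27] -> [-42, -27, -24, -4, 25] -> [25, -4, -24, -27, -42]
  [37, 45, 25, -32, -12] -> [-37, -45, -25, 32, 12] -> [-45, -37, -25, 12, 32] -> [32, 12, -25, -37, -45]
  [-22, 30, 43, -4, -32] -> [22, -30, -43, 4, 32] -> [-43, -30, 4, 22, 32] -> [32, 22, 4, -30, -43]
  probe: [-10, 50, 35] -> [10, -50, -35] -> [-50, -35, 10] -> [10, -35, -50]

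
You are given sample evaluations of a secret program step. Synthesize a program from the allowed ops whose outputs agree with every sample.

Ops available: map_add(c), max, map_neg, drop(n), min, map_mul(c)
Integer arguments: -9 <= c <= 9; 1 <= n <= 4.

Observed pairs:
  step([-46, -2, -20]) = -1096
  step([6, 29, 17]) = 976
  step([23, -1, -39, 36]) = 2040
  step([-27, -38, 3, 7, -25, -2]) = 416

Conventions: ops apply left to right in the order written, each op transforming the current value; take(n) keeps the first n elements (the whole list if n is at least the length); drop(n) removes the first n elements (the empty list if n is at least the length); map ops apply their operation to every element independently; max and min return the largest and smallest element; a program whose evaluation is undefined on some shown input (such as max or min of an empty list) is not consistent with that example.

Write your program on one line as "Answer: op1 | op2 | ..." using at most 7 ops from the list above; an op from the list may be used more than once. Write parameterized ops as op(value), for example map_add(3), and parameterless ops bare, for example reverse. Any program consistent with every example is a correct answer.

drop(2) | map_neg | map_mul(-7) | map_add(3) | map_mul(8) | max

Check, running the answer program on each example:
  [-46, -2, -20] -> [-20] -> [20] -> [-140] -> [-137] -> [-1096] -> -1096
  [6, 29, 17] -> [17] -> [-17] -> [119] -> [122] -> [976] -> 976
  [23, -1, -39, 36] -> [-39, 36] -> [39, -36] -> [-273, 252] -> [-270, 255] -> [-2160, 2040] -> 2040
  [-27, -38, 3, 7, -25, -2] -> [3, 7, -25, -2] -> [-3, -7, 25, 2] -> [21, 49, -175, -14] -> [24, 52, -172, -11] -> [192, 416, -1376, -88] -> 416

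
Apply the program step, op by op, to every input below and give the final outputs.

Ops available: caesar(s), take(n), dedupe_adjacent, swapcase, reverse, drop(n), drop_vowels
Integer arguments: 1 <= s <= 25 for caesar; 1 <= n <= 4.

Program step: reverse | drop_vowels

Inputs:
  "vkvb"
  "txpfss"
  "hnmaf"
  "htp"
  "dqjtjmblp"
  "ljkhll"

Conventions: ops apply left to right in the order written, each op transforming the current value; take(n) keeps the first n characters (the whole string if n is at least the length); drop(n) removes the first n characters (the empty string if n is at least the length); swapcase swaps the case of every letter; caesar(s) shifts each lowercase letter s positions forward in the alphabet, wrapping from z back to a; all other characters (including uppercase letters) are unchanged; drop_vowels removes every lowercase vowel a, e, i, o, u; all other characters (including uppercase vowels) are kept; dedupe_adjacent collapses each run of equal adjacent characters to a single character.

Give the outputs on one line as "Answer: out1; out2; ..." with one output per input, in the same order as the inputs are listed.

Execution, op by op:
  "vkvb" -> "bvkv" -> "bvkv"
  "txpfss" -> "ssfpxt" -> "ssfpxt"
  "hnmaf" -> "famnh" -> "fmnh"
  "htp" -> "pth" -> "pth"
  "dqjtjmblp" -> "plbmjtjqd" -> "plbmjtjqd"
  "ljkhll" -> "llhkjl" -> "llhkjl"

"bvkv"; "ssfpxt"; "fmnh"; "pth"; "plbmjtjqd"; "llhkjl"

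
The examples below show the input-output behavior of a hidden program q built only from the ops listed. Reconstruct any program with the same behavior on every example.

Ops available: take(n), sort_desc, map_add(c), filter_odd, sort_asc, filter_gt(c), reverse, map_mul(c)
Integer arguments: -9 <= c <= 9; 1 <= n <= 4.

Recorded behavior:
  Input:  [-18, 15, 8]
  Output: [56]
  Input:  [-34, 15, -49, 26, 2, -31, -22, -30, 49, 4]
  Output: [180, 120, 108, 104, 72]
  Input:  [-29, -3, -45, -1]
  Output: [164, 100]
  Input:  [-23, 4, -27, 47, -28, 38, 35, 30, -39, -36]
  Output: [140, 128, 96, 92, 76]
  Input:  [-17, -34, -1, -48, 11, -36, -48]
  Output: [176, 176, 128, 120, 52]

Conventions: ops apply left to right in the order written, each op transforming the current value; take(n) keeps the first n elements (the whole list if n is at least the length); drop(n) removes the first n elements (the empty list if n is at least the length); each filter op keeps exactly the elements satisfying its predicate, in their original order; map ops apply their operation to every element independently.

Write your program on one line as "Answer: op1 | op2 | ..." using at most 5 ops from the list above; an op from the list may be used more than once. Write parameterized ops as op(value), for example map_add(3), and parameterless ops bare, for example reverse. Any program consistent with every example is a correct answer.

map_add(4) | sort_desc | sort_asc | map_mul(-4) | filter_gt(-1)

Check, running the answer program on each example:
  [-18, 15, 8] -> [-14, 19, 12] -> [19, 12, -14] -> [-14, 12, 19] -> [56, -48, -76] -> [56]
  [-34, 15, -49, 26, 2, -31, -22, -30, 49, 4] -> [-30, 19, -45, 30, 6, -27, -18, -26, 53, 8] -> [53, 30, 19, 8, 6, -18, -26, -27, -30, -45] -> [-45, -30, -27, -26, -18, 6, 8, 19, 30, 53] -> [180, 120, 108, 104, 72, -24, -32, -76, -120, -212] -> [180, 120, 108, 104, 72]
  [-29, -3, -45, -1] -> [-25, 1, -41, 3] -> [3, 1, -25, -41] -> [-41, -25, 1, 3] -> [164, 100, -4, -12] -> [164, 100]
  [-23, 4, -27, 47, -28, 38, 35, 30, -39, -36] -> [-19, 8, -23, 51, -24, 42, 39, 34, -35, -32] -> [51, 42, 39, 34, 8, -19, -23, -24, -32, -35] -> [-35, -32, -24, -23, -19, 8, 34, 39, 42, 51] -> [140, 128, 96, 92, 76, -32, -136, -156, -168, -204] -> [140, 128, 96, 92, 76]
  [-17, -34, -1, -48, 11, -36, -48] -> [-13, -30, 3, -44, 15, -32, -44] -> [15, 3, -13, -30, -32, -44, -44] -> [-44, -44, -32, -30, -13, 3, 15] -> [176, 176, 128, 120, 52, -12, -60] -> [176, 176, 128, 120, 52]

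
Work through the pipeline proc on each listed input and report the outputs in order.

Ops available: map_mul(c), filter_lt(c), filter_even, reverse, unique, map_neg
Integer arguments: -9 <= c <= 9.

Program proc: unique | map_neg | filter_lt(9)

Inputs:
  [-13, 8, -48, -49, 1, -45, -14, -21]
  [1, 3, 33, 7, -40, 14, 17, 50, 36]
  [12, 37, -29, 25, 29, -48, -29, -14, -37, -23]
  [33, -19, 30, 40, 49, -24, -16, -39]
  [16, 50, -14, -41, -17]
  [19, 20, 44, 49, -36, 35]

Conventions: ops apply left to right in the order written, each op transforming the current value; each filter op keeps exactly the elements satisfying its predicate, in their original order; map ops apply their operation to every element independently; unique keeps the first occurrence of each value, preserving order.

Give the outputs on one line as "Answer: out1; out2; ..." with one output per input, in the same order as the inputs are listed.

[-8, -1]; [-1, -3, -33, -7, -14, -17, -50, -36]; [-12, -37, -25, -29]; [-33, -30, -40, -49]; [-16, -50]; [-19, -20, -44, -49, -35]

Execution, op by op:
  [-13, 8, -48, -49, 1, -45, -14, -21] -> [-13, 8, -48, -49, 1, -45, -14, -21] -> [13, -8, 48, 49, -1, 45, 14, 21] -> [-8, -1]
  [1, 3, 33, 7, -40, 14, 17, 50, 36] -> [1, 3, 33, 7, -40, 14, 17, 50, 36] -> [-1, -3, -33, -7, 40, -14, -17, -50, -36] -> [-1, -3, -33, -7, -14, -17, -50, -36]
  [12, 37, -29, 25, 29, -48, -29, -14, -37, -23] -> [12, 37, -29, 25, 29, -48, -14, -37, -23] -> [-12, -37, 29, -25, -29, 48, 14, 37, 23] -> [-12, -37, -25, -29]
  [33, -19, 30, 40, 49, -24, -16, -39] -> [33, -19, 30, 40, 49, -24, -16, -39] -> [-33, 19, -30, -40, -49, 24, 16, 39] -> [-33, -30, -40, -49]
  [16, 50, -14, -41, -17] -> [16, 50, -14, -41, -17] -> [-16, -50, 14, 41, 17] -> [-16, -50]
  [19, 20, 44, 49, -36, 35] -> [19, 20, 44, 49, -36, 35] -> [-19, -20, -44, -49, 36, -35] -> [-19, -20, -44, -49, -35]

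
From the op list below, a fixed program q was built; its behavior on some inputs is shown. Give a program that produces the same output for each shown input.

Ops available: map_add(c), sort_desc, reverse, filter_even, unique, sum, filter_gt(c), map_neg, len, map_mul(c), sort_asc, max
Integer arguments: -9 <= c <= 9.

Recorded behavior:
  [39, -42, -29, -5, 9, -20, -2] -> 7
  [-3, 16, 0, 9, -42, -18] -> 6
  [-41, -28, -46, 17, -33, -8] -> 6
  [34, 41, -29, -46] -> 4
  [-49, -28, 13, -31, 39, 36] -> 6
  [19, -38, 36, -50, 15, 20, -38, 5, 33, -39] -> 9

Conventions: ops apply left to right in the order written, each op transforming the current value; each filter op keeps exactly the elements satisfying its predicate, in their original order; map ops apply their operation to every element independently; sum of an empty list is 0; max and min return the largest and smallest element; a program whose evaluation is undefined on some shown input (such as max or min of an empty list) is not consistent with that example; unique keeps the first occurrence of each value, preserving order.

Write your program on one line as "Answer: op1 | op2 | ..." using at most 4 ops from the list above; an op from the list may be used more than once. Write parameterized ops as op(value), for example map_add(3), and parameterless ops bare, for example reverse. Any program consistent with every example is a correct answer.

sort_asc | unique | reverse | len

Check, running the answer program on each example:
  [39, -42, -29, -5, 9, -20, -2] -> [-42, -29, -20, -5, -2, 9, 39] -> [-42, -29, -20, -5, -2, 9, 39] -> [39, 9, -2, -5, -20, -29, -42] -> 7
  [-3, 16, 0, 9, -42, -18] -> [-42, -18, -3, 0, 9, 16] -> [-42, -18, -3, 0, 9, 16] -> [16, 9, 0, -3, -18, -42] -> 6
  [-41, -28, -46, 17, -33, -8] -> [-46, -41, -33, -28, -8, 17] -> [-46, -41, -33, -28, -8, 17] -> [17, -8, -28, -33, -41, -46] -> 6
  [34, 41, -29, -46] -> [-46, -29, 34, 41] -> [-46, -29, 34, 41] -> [41, 34, -29, -46] -> 4
  [-49, -28, 13, -31, 39, 36] -> [-49, -31, -28, 13, 36, 39] -> [-49, -31, -28, 13, 36, 39] -> [39, 36, 13, -28, -31, -49] -> 6
  [19, -38, 36, -50, 15, 20, -38, 5, 33, -39] -> [-50, -39, -38, -38, 5, 15, 19, 20, 33, 36] -> [-50, -39, -38, 5, 15, 19, 20, 33, 36] -> [36, 33, 20, 19, 15, 5, -38, -39, -50] -> 9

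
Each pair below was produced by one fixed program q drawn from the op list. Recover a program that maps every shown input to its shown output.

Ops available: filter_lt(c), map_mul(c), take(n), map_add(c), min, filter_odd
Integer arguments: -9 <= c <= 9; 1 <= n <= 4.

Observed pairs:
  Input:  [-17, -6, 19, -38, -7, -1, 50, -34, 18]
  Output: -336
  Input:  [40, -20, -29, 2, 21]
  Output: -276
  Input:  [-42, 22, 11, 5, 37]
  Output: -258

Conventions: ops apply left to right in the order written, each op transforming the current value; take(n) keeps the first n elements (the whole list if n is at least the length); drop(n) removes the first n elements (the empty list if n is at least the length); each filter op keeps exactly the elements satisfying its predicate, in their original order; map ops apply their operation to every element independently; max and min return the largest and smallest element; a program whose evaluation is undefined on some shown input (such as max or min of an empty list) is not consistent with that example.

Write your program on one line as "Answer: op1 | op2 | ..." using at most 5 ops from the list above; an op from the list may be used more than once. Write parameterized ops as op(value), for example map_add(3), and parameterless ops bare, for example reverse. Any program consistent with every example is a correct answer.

map_add(2) | map_add(8) | map_add(-4) | map_mul(-6) | min

Check, running the answer program on each example:
  [-17, -6, 19, -38, -7, -1, 50, -34, 18] -> [-15, -4, 21, -36, -5, 1, 52, -32, 20] -> [-7, 4, 29, -28, 3, 9, 60, -24, 28] -> [-11, 0, 25, -32, -1, 5, 56, -28, 24] -> [66, 0, -150, 192, 6, -30, -336, 168, -144] -> -336
  [40, -20, -29, 2, 21] -> [42, -18, -27, 4, 23] -> [50, -10, -19, 12, 31] -> [46, -14, -23, 8, 27] -> [-276, 84, 138, -48, -162] -> -276
  [-42, 22, 11, 5, 37] -> [-40, 24, 13, 7, 39] -> [-32, 32, 21, 15, 47] -> [-36, 28, 17, 11, 43] -> [216, -168, -102, -66, -258] -> -258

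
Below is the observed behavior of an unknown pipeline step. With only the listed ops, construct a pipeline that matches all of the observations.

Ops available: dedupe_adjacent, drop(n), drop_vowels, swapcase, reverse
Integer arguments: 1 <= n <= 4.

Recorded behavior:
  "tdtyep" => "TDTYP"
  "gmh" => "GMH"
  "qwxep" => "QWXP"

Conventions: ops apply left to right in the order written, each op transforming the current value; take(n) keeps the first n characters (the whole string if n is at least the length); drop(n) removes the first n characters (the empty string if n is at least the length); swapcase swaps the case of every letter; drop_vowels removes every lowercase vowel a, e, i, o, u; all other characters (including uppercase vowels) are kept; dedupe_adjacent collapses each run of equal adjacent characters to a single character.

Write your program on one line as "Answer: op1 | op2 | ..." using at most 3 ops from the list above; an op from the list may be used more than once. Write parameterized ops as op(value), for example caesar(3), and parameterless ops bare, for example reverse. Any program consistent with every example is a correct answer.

drop_vowels | swapcase

Check, running the answer program on each example:
  "tdtyep" -> "tdtyp" -> "TDTYP"
  "gmh" -> "gmh" -> "GMH"
  "qwxep" -> "qwxp" -> "QWXP"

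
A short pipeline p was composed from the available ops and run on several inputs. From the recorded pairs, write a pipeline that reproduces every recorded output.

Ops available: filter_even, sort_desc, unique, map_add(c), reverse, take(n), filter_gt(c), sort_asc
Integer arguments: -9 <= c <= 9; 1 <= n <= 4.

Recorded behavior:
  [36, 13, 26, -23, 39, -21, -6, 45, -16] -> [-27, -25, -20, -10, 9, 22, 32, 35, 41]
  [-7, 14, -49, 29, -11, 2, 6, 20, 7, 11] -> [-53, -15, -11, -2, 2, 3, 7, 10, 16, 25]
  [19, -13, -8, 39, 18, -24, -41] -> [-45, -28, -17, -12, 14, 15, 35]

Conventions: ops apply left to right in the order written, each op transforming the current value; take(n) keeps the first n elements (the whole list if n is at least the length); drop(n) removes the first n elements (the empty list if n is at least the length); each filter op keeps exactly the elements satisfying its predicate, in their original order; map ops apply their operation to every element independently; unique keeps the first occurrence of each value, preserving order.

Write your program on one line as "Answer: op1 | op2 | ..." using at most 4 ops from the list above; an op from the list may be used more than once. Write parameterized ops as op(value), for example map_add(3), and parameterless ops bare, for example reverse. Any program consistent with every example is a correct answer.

sort_desc | reverse | map_add(-4)

Check, running the answer program on each example:
  [36, 13, 26, -23, 39, -21, -6, 45, -16] -> [45, 39, 36, 26, 13, -6, -16, -21, -23] -> [-23, -21, -16, -6, 13, 26, 36, 39, 45] -> [-27, -25, -20, -10, 9, 22, 32, 35, 41]
  [-7, 14, -49, 29, -11, 2, 6, 20, 7, 11] -> [29, 20, 14, 11, 7, 6, 2, -7, -11, -49] -> [-49, -11, -7, 2, 6, 7, 11, 14, 20, 29] -> [-53, -15, -11, -2, 2, 3, 7, 10, 16, 25]
  [19, -13, -8, 39, 18, -24, -41] -> [39, 19, 18, -8, -13, -24, -41] -> [-41, -24, -13, -8, 18, 19, 39] -> [-45, -28, -17, -12, 14, 15, 35]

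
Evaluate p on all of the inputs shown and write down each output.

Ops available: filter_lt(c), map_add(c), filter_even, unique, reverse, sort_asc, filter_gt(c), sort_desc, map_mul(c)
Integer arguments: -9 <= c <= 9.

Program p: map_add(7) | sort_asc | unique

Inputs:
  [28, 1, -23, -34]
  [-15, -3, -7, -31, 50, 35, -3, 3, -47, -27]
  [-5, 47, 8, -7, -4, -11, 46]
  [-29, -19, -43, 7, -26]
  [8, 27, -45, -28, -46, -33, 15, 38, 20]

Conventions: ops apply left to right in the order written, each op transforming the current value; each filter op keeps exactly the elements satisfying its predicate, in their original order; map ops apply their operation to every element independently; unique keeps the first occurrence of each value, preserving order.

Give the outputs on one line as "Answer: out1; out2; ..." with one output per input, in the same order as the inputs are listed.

Execution, op by op:
  [28, 1, -23, -34] -> [35, 8, -16, -27] -> [-27, -16, 8, 35] -> [-27, -16, 8, 35]
  [-15, -3, -7, -31, 50, 35, -3, 3, -47, -27] -> [-8, 4, 0, -24, 57, 42, 4, 10, -40, -20] -> [-40, -24, -20, -8, 0, 4, 4, 10, 42, 57] -> [-40, -24, -20, -8, 0, 4, 10, 42, 57]
  [-5, 47, 8, -7, -4, -11, 46] -> [2, 54, 15, 0, 3, -4, 53] -> [-4, 0, 2, 3, 15, 53, 54] -> [-4, 0, 2, 3, 15, 53, 54]
  [-29, -19, -43, 7, -26] -> [-22, -12, -36, 14, -19] -> [-36, -22, -19, -12, 14] -> [-36, -22, -19, -12, 14]
  [8, 27, -45, -28, -46, -33, 15, 38, 20] -> [15, 34, -38, -21, -39, -26, 22, 45, 27] -> [-39, -38, -26, -21, 15, 22, 27, 34, 45] -> [-39, -38, -26, -21, 15, 22, 27, 34, 45]

[-27, -16, 8, 35]; [-40, -24, -20, -8, 0, 4, 10, 42, 57]; [-4, 0, 2, 3, 15, 53, 54]; [-36, -22, -19, -12, 14]; [-39, -38, -26, -21, 15, 22, 27, 34, 45]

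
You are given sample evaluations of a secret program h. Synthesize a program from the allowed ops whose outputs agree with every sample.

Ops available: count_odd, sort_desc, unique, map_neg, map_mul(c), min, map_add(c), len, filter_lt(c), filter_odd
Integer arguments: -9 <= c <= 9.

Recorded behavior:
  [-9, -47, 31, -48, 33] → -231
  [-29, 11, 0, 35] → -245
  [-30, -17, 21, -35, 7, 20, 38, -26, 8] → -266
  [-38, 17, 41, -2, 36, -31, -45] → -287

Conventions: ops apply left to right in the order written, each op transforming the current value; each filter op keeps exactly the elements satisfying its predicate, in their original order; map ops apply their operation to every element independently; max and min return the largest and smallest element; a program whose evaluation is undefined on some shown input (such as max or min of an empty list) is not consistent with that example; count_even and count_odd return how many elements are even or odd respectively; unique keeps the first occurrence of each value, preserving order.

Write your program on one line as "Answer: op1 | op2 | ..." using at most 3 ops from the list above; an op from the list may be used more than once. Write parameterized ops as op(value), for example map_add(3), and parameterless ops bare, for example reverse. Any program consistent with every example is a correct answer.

map_mul(-7) | min

Check, running the answer program on each example:
  [-9, -47, 31, -48, 33] -> [63, 329, -217, 336, -231] -> -231
  [-29, 11, 0, 35] -> [203, -77, 0, -245] -> -245
  [-30, -17, 21, -35, 7, 20, 38, -26, 8] -> [210, 119, -147, 245, -49, -140, -266, 182, -56] -> -266
  [-38, 17, 41, -2, 36, -31, -45] -> [266, -119, -287, 14, -252, 217, 315] -> -287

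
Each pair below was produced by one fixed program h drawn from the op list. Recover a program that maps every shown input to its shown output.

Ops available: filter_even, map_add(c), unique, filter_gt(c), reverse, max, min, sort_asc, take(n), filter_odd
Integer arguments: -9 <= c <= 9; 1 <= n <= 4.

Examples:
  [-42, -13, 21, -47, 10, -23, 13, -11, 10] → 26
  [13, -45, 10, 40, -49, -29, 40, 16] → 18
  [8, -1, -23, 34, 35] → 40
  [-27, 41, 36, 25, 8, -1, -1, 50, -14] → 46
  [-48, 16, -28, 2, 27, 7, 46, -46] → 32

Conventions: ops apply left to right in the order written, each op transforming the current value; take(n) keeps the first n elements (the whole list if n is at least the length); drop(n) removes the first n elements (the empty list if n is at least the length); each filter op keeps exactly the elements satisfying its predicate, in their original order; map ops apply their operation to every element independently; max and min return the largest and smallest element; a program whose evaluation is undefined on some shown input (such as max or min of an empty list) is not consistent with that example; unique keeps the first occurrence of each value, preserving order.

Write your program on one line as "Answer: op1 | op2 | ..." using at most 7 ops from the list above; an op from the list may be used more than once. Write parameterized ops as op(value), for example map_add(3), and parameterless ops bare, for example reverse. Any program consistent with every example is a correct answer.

map_add(-4) | filter_odd | filter_gt(-4) | sort_asc | map_add(9) | max

Check, running the answer program on each example:
  [-42, -13, 21, -47, 10, -23, 13, -11, 10] -> [-46, -17, 17, -51, 6, -27, 9, -15, 6] -> [-17, 17, -51, -27, 9, -15] -> [17, 9] -> [9, 17] -> [18, 26] -> 26
  [13, -45, 10, 40, -49, -29, 40, 16] -> [9, -49, 6, 36, -53, -33, 36, 12] -> [9, -49, -53, -33] -> [9] -> [9] -> [18] -> 18
  [8, -1, -23, 34, 35] -> [4, -5, -27, 30, 31] -> [-5, -27, 31] -> [31] -> [31] -> [40] -> 40
  [-27, 41, 36, 25, 8, -1, -1, 50, -14] -> [-31, 37, 32, 21, 4, -5, -5, 46, -18] -> [-31, 37, 21, -5, -5] -> [37, 21] -> [21, 37] -> [30, 46] -> 46
  [-48, 16, -28, 2, 27, 7, 46, -46] -> [-52, 12, -32, -2, 23, 3, 42, -50] -> [23, 3] -> [23, 3] -> [3, 23] -> [12, 32] -> 32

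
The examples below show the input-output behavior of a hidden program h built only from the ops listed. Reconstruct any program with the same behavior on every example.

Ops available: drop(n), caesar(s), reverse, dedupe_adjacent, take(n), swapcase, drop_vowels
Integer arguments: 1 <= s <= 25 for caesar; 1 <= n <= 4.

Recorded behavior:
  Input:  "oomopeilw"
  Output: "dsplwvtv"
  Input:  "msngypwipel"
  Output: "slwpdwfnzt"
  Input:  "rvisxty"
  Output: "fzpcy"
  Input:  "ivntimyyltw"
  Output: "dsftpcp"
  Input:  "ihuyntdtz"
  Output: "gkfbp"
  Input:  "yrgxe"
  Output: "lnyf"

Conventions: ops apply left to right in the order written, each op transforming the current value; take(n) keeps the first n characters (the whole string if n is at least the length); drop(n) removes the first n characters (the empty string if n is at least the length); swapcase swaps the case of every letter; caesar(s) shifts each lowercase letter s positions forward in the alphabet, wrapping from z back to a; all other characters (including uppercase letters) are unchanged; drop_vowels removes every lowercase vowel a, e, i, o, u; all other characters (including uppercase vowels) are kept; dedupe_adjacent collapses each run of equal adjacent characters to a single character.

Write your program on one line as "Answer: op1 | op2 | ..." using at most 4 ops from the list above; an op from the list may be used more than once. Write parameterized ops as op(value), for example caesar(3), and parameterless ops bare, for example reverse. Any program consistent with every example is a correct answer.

reverse | caesar(7) | dedupe_adjacent | drop_vowels

Check, running the answer program on each example:
  "oomopeilw" -> "wliepomoo" -> "dsplwvtvv" -> "dsplwvtv" -> "dsplwvtv"
  "msngypwipel" -> "lepiwpygnsm" -> "slwpdwfnuzt" -> "slwpdwfnuzt" -> "slwpdwfnzt"
  "rvisxty" -> "ytxsivr" -> "faezpcy" -> "faezpcy" -> "fzpcy"
  "ivntimyyltw" -> "wtlyymitnvi" -> "dasfftpaucp" -> "dasftpaucp" -> "dsftpcp"
  "ihuyntdtz" -> "ztdtnyuhi" -> "gakaufbop" -> "gakaufbop" -> "gkfbp"
  "yrgxe" -> "exgry" -> "lenyf" -> "lenyf" -> "lnyf"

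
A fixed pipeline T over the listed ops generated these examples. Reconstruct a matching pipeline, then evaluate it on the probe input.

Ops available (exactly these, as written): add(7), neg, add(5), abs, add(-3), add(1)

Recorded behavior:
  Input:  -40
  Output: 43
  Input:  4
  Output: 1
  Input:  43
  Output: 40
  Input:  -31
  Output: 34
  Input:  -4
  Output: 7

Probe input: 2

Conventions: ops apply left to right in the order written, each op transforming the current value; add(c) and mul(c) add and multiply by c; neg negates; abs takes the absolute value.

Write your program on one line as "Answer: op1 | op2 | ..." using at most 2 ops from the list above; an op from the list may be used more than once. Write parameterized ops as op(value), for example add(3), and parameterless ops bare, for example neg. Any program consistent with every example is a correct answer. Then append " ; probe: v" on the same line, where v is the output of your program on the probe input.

add(-3) | abs ; probe: 1

Check, running the answer program on each example:
  -40 -> -43 -> 43
  4 -> 1 -> 1
  43 -> 40 -> 40
  -31 -> -34 -> 34
  -4 -> -7 -> 7
  probe: 2 -> -1 -> 1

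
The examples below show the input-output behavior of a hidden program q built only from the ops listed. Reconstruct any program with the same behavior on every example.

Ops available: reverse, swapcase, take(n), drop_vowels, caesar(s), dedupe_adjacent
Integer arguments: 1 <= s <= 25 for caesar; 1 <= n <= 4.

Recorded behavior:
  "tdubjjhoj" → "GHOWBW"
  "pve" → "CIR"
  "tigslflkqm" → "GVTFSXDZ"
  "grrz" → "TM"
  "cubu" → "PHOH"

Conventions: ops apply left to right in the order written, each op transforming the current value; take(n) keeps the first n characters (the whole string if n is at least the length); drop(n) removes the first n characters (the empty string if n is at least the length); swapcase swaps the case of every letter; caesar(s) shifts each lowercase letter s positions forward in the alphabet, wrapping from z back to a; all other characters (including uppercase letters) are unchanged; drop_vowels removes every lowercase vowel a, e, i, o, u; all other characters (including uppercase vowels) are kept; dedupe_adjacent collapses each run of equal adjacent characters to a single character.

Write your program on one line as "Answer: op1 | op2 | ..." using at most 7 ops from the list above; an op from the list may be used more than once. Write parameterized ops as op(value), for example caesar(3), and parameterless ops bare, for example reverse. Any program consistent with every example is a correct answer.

caesar(14) | caesar(9) | drop_vowels | caesar(16) | swapcase | dedupe_adjacent

Check, running the answer program on each example:
  "tdubjjhoj" -> "hripxxvcx" -> "qaryggelg" -> "qrygglg" -> "ghowwbw" -> "GHOWWBW" -> "GHOWBW"
  "pve" -> "djs" -> "msb" -> "msb" -> "cir" -> "CIR" -> "CIR"
  "tigslflkqm" -> "hwugztzyea" -> "qfdpicihnj" -> "qfdpchnj" -> "gvtfsxdz" -> "GVTFSXDZ" -> "GVTFSXDZ"
  "grrz" -> "uffn" -> "doow" -> "dw" -> "tm" -> "TM" -> "TM"
  "cubu" -> "qipi" -> "zryr" -> "zryr" -> "phoh" -> "PHOH" -> "PHOH"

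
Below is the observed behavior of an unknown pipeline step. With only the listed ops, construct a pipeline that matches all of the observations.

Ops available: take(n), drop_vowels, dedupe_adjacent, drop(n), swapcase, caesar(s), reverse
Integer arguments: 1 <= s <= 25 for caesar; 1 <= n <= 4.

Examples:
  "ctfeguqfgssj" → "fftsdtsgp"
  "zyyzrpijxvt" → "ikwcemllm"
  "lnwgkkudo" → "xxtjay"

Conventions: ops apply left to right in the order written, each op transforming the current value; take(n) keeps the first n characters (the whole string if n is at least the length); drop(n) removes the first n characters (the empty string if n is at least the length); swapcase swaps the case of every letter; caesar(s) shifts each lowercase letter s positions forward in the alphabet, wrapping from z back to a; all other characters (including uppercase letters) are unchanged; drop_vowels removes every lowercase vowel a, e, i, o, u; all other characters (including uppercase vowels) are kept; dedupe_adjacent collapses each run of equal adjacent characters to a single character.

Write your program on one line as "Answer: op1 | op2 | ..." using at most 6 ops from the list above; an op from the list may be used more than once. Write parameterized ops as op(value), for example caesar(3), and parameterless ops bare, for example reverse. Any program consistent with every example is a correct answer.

drop_vowels | reverse | drop(1) | caesar(10) | caesar(3)

Check, running the answer program on each example:
  "ctfeguqfgssj" -> "ctfgqfgssj" -> "jssgfqgftc" -> "ssgfqgftc" -> "ccqpaqpdm" -> "fftsdtsgp"
  "zyyzrpijxvt" -> "zyyzrpjxvt" -> "tvxjprzyyz" -> "vxjprzyyz" -> "fhtzbjiij" -> "ikwcemllm"
  "lnwgkkudo" -> "lnwgkkd" -> "dkkgwnl" -> "kkgwnl" -> "uuqgxv" -> "xxtjay"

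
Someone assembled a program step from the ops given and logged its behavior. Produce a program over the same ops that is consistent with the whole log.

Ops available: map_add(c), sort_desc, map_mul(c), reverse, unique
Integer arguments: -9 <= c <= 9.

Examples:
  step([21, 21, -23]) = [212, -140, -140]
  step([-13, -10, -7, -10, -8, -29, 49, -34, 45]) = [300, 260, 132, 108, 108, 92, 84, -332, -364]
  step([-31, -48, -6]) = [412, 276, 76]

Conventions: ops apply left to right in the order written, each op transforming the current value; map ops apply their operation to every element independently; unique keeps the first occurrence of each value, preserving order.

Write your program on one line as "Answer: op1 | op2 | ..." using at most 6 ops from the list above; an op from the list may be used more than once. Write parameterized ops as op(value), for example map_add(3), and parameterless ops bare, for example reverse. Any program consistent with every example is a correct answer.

map_add(-4) | sort_desc | map_mul(-8) | sort_desc | map_add(-4)

Check, running the answer program on each example:
  [21, 21, -23] -> [17, 17, -27] -> [17, 17, -27] -> [-136, -136, 216] -> [216, -136, -136] -> [212, -140, -140]
  [-13, -10, -7, -10, -8, -29, 49, -34, 45] -> [-17, -14, -11, -14, -12, -33, 45, -38, 41] -> [45, 41, -11, -12, -14, -14, -17, -33, -38] -> [-360, -328, 88, 96, 112, 112, 136, 264, 304] -> [304, 264, 136, 112, 112, 96, 88, -328, -360] -> [300, 260, 132, 108, 108, 92, 84, -332, -364]
  [-31, -48, -6] -> [-35, -52, -10] -> [-10, -35, -52] -> [80, 280, 416] -> [416, 280, 80] -> [412, 276, 76]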